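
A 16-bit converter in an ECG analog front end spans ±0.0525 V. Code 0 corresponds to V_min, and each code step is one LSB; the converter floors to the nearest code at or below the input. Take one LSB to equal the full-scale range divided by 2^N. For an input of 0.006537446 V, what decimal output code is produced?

36848

Span: 0.0525 V − (-0.0525 V) = 0.105 V. LSB = 0.105 V / 2^16 ≈ 1.602 µV.
V_in − V_min = 0.006537446 − (-0.0525) = 0.059037446 V.
Divide by LSB: 0.059037446 × 65536/0.105 = 36848.3625.
Truncating gives code 36848.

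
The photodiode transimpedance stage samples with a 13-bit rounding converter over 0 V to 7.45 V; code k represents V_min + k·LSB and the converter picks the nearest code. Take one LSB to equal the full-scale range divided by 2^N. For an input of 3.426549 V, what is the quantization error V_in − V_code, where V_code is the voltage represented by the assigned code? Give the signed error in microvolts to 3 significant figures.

−160 µV

Range is 7.45 V. LSB = 7.45 V / 2^13 ≈ 0.9094 mV.
(V_in − V_min)/LSB = (3.426549 − (0)) × 8192/7.45 = 3767.8241 → nearest code k = 3768.
V_code = 0 + (3768/8192) × 7.45 = 3.426708984 V.
e = 3.426549 − (3.426708984) = −160 µV.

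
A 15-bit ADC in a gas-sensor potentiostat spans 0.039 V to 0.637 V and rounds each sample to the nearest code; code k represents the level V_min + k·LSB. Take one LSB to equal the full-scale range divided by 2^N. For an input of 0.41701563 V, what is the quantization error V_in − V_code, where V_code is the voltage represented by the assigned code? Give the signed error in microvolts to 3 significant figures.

−4.76 µV

Range = 0.637 − (0.039) = 0.598 V. LSB = 0.598 V / 2^15 ≈ 18.25 µV.
(0.41701563 − (0.039)) / LSB = 0.37801563 × 32768/0.598 = 20713.7394. Nearest integer: k = 20714.
Reconstructed level: 0.039 + 20714 × 0.598/32768 V = 0.41702038574 V.
Error = V_in − V_code = 0.41701563 − (0.41702038574) = −4.76 µV.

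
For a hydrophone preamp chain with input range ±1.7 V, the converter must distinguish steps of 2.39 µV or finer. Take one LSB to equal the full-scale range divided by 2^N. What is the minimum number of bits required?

Range = 1.7 − (-1.7) = 3.4 V.
Required number of levels: 3.4/2.39 µV = 1.4226e6; smallest N with 2^N ≥ that is 21.

21 bits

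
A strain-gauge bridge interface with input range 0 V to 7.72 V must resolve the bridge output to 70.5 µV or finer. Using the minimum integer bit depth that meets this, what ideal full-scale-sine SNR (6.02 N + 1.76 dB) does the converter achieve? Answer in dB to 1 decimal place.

Span = 7.72 V.
Need 2^N ≥ 7.72 V / 70.5 µV = 109500 → N_min = 17.
Ideal SNR at N = 17: 6.02·17 + 1.76 = 104.1 dB.

104.1 dB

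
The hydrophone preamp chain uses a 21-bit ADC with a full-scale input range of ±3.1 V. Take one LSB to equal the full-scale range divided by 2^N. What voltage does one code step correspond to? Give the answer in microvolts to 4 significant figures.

2.956 µV

Full-scale range = 3.1 V − (-3.1 V) = 6.2 V.
Number of codes = 2^21 = 2097152.
Step size = 6.2/2097152 V = 2.956 µV.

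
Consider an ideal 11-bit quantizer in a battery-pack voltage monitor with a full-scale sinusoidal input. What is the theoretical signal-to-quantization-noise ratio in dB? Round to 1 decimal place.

Ideal quantization SNR: 6.02 × 11 + 1.76 dB = 68.0 dB.

68.0 dB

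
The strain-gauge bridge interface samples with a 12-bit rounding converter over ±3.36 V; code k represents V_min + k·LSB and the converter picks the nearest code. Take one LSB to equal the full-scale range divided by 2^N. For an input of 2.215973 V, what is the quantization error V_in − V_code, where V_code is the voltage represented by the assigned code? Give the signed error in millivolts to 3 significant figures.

Full-scale range = 3.36 V − (-3.36 V) = 6.72 V. LSB = 6.72 V / 2^12 ≈ 1.641 mV.
Position in LSBs: (2.215973 − (-3.36)) × 4096/6.72 = 3398.6883; rounding gives k = 3399.
V_code = -3.36 + (3399/4096) × 6.72 = 2.216484375 V.
Error = V_in − V_code = 2.215973 − (2.216484375) = −0.511 mV.

−0.511 mV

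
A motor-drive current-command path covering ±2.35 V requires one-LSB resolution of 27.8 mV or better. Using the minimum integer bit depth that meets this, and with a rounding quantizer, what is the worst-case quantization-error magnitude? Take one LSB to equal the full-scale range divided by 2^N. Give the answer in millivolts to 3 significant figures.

9.18 mV

The full-scale span is 2.35 − (-2.35) = 4.7 V.
Need 2^N ≥ 4.7 V / 27.8 mV = 169.1 → N_min = 8.
LSB = 4.7 V ÷ 2^8 = 4.7/256 V = 18.359 mV.
|e|_max = LSB/2 = 9.18 mV.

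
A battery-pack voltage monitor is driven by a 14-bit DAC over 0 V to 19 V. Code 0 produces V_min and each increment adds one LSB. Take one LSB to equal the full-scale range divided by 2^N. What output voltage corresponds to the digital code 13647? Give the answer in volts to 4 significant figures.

15.83 V

Span = 19 V. LSB = 19 V / 2^14.
Output = V_min + (13647/16384) × range = 0 + 0.832947 × 19 V
      = 0 + 15.8260 = 15.8260 V.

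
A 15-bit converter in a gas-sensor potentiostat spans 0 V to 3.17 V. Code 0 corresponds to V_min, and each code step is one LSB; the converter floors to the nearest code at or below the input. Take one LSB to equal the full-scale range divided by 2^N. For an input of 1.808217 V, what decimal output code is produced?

Full-scale range = 3.17 V. LSB = 3.17 V / 2^15 ≈ 96.74 µV.
code = ⌊(V_in − V_min)/LSB⌋ = ⌊(V_in − V_min) × 2^15 / range⌋
     = ⌊(1.808217 − (0)) × 32768 / 3.17⌋ = ⌊1.808217 × 32768/3.17⌋
     = ⌊18691.374⌋ = 18691.

18691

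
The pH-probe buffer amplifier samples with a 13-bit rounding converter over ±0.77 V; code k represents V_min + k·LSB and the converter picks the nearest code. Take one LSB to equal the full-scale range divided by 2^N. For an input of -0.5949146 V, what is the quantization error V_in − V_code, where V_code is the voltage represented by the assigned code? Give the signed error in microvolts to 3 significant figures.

+68.3 µV

Span: 0.77 V − (-0.77 V) = 1.54 V. LSB = 1.54 V / 2^13 ≈ 188.0 µV.
Position in LSBs: (-0.5949146 − (-0.77)) × 8192/1.54 = 931.3634; rounding gives k = 931.
Reconstructed level: -0.77 + 931 × 1.54/8192 V = -0.5949829102 V.
e = -0.5949146 − (-0.5949829102) = +68.3 µV.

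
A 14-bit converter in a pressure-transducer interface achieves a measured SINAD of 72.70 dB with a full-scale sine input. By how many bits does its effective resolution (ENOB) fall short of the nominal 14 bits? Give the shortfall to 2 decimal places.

2.22 bits

ENOB = (SINAD − 1.76)/6.02 = (72.70 − 1.76)/6.02 = 11.7841 bits.
Lost resolution: 14 − 11.7841 = 2.2159 bits.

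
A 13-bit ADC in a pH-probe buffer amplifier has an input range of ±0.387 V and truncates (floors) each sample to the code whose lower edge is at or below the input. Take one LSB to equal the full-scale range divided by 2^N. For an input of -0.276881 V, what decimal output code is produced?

1165

Span: 0.387 V − (-0.387 V) = 0.774 V. LSB = 0.774 V / 2^13 ≈ 94.48 µV.
code = ⌊(V_in − V_min)/LSB⌋ = ⌊(V_in − V_min) × 2^13 / range⌋
     = ⌊(-0.276881 − (-0.387)) × 8192 / 0.774⌋ = ⌊0.110119 × 8192/0.774⌋
     = ⌊1165.497⌋ = 1165.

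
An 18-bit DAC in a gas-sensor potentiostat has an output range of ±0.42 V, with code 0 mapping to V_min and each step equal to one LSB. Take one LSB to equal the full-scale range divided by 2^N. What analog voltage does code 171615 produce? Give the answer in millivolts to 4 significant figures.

Range = 0.42 − (-0.42) = 0.84 V. LSB = 0.84 V / 2^18.
V_out = -0.42 + 171615 × (0.84/262144) V
      = -0.42 V + 0.549914 V = 0.129914 V.

129.9 mV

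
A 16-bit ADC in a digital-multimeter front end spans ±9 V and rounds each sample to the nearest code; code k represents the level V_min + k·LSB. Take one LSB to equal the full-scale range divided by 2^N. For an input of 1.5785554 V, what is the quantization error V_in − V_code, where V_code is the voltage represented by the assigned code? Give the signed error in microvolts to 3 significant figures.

Full-scale range = 9 V − (-9 V) = 18 V. LSB = 18 V / 2^16 ≈ 274.7 µV.
Position in LSBs: (1.5785554 − (-9)) × 65536/18 = 38515.3448; rounding gives k = 38515.
Reconstructed level: -9 + 38515 × 18/65536 V = 1.5784606934 V.
e = 1.5785554 − (1.5784606934) = +94.7 µV.

+94.7 µV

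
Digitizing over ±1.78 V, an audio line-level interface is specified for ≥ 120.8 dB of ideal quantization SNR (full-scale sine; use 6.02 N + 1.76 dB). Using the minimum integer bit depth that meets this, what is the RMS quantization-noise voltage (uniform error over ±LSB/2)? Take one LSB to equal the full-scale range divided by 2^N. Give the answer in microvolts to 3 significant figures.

0.980 µV

Full-scale range = 1.78 V − (-1.78 V) = 3.56 V.
N ≥ (120.8 − 1.76)/6.02 = 19.774 → N_min = 20.
LSB = 3.56 V / 2^20 = 3.3951 µV.
RMS noise = LSB/√12 = 0.980 µV.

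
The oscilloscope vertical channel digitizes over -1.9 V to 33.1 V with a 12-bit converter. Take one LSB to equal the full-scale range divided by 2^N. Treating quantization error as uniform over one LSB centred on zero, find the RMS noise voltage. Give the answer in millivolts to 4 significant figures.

Span: 33.1 V − (-1.9 V) = 35 V.
LSB = 35 V ÷ 2^12 = 35/4096 V = 8.54492 mV.
V_rms = LSB/√12 = 8.54492 mV / √12 = 2.467 mV.

2.467 mV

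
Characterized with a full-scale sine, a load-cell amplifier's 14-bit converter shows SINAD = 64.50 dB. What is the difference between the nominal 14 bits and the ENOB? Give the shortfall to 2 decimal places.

N_eff = (64.50 − 1.76)/6.02 = 10.4219 bits.
14 − 10.4219 = 3.58 bits below nominal.

3.58 bits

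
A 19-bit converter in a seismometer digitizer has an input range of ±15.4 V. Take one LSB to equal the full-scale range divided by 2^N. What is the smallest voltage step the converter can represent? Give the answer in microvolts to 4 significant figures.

Range = 15.4 − (-15.4) = 30.8 V.
2^19 = 524288 levels.
LSB = 30.8 V / 2^19 = 58.75 µV.

58.75 µV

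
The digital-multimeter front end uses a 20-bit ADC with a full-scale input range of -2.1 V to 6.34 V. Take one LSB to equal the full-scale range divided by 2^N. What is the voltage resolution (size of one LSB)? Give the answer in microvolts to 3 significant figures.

8.05 µV

The full-scale span is 6.34 − (-2.1) = 8.44 V.
Number of codes = 2^20 = 1048576.
One LSB is 8.44 V / 1048576 = 8.05 µV.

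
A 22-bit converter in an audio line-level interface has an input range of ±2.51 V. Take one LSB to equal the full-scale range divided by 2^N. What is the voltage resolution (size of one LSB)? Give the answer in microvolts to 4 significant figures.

1.197 µV

The full-scale span is 2.51 − (-2.51) = 5.02 V.
Number of codes = 2^22 = 4194304.
LSB = 5.02 V ÷ 2^22 = 5.02/4194304 V = 1.197 µV.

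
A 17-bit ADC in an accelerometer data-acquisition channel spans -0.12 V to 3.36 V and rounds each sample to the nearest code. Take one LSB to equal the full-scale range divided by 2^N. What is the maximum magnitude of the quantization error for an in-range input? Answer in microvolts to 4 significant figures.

Full-scale range = 3.36 V − (-0.12 V) = 3.48 V.
LSB = 3.48 V ÷ 2^17 = 3.48/131072 V = 26.5503 µV.
|e|_max = LSB/2 = 13.28 µV.

13.28 µV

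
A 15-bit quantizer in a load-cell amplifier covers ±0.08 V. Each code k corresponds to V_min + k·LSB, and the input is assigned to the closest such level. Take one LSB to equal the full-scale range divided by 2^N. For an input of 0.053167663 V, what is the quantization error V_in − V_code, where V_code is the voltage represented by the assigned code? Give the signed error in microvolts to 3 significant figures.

Span: 0.08 V − (-0.08 V) = 0.16 V. LSB = 0.16 V / 2^15 ≈ 4.883 µV.
(V_in − V_min)/LSB = (0.053167663 − (-0.08)) × 32768/0.16 = 27272.7374 → nearest code k = 27273.
Reconstructed level: -0.08 + 27273 × 0.16/32768 V = 0.053168945313 V.
V_in − V_code = 0.053167663 − (0.053168945313) = −1.28 µV.

−1.28 µV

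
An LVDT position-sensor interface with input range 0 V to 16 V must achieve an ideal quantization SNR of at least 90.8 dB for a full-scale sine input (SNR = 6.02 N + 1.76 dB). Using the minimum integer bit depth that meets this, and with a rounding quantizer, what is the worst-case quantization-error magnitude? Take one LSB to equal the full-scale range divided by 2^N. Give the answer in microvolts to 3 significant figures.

Span = 16 V.
N ≥ (90.8 − 1.76)/6.02 = 14.791 → N_min = 15.
LSB = 16 V ÷ 2^15 = 16/32768 V = 488.28 µV.
|e|_max = LSB/2 = 244 µV.

244 µV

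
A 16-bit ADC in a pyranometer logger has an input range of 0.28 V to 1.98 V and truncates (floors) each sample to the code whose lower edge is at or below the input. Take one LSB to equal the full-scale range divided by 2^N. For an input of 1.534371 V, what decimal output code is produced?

Range = 1.98 − (0.28) = 1.7 V. LSB = 1.7 V / 2^16 ≈ 25.94 µV.
V_in − V_min = 1.534371 − (0.28) = 1.254371 V.
Divide by LSB: 1.254371 × 65536/1.7 = 48356.7399.
Truncating gives code 48356.

48356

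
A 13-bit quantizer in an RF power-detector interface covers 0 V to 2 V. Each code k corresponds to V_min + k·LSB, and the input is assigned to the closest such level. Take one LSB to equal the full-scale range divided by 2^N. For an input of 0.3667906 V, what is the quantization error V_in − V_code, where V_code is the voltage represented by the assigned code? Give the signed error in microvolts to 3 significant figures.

Range is 2 V. LSB = 2 V / 2^13 ≈ 244.1 µV.
Position in LSBs: (0.3667906 − (0)) × 8192/2 = 1502.3743; rounding gives k = 1502.
V_code = 0 + (1502/8192) × 2 = 0.3666992188 V.
e = 0.3667906 − (0.3666992188) = +91.4 µV.

+91.4 µV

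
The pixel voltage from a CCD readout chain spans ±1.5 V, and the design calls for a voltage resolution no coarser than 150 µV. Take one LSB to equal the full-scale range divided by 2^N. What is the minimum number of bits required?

15 bits

Span: 1.5 V − (-1.5 V) = 3 V.
Need 2^N ≥ 3 V / 150 µV = 20000 → N_min = 15.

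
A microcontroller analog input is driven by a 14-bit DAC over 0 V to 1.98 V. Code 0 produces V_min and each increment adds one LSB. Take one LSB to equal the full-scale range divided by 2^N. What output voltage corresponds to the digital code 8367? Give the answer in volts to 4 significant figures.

Full-scale range = 1.98 V. LSB = 1.98 V / 2^14.
V_out = V_min + code × LSB = 0 V + 8367 × 1.98 V / 16384
      = 0 V + 1.01115 V = 1.01115 V.

1.011 V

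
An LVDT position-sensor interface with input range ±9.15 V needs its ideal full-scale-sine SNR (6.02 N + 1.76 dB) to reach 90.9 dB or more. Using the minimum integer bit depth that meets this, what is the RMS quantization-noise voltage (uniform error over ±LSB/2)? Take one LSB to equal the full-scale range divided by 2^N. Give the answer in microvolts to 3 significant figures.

161 µV

The full-scale span is 9.15 − (-9.15) = 18.3 V.
N ≥ (90.9 − 1.76)/6.02 = 14.807 → N_min = 15.
LSB = 18.3 V ÷ 2^15 = 18.3/32768 V = 0.55847 mV.
RMS noise = LSB/√12 = 161 µV.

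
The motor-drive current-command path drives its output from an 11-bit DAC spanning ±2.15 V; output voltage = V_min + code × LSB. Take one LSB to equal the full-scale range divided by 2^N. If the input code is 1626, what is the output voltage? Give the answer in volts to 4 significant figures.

1.264 V

Full-scale range = 2.15 V − (-2.15 V) = 4.3 V. LSB = 4.3 V / 2^11.
Output = V_min + (1626/2048) × range = -2.15 + 0.793945 × 4.3 V
      = -2.15 V + 3.41396 V = 1.26396 V.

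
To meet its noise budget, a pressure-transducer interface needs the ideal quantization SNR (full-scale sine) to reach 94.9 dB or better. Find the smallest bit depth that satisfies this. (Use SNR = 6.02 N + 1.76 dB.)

16 bits

6.02 N + 1.76 ≥ 94.9 gives N ≥ 15.472, so the minimum integer is 16.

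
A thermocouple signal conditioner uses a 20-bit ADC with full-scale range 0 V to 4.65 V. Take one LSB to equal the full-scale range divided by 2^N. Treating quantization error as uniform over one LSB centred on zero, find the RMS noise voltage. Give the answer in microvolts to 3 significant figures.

1.28 µV

Span = 4.65 V.
LSB = 4.65 V ÷ 2^20 = 4.65/1048576 V = 4.4346 µV.
V_rms = LSB/√12 = 4.4346 µV / √12 = 1.28 µV.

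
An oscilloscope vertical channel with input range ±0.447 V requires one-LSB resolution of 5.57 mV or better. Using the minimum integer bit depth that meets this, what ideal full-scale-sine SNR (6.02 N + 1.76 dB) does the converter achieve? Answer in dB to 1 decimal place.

The full-scale span is 0.447 − (-0.447) = 0.894 V.
Levels needed ≥ 0.894/5.57 mV = 160.5. 2^8 = 256 suffices, so N_min = 8.
SNR = 6.02 × 8 + 1.76 = 49.92 dB.

49.9 dB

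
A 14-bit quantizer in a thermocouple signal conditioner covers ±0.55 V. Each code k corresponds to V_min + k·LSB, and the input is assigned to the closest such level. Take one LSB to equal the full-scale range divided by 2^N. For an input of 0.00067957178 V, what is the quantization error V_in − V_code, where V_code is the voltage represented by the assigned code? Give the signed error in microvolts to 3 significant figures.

+8.19 µV

Range = 0.55 − (-0.55) = 1.1 V. LSB = 1.1 V / 2^14 ≈ 67.14 µV.
(0.00067957178 − (-0.55)) / LSB = 0.55067957178 × 16384/1.1 = 8202.1219. Nearest integer: k = 8202.
Reconstructed level: -0.55 + 8202 × 1.1/16384 V = 0.00067138671875 V.
e = 0.00067957178 − (0.00067138671875) = +8.19 µV.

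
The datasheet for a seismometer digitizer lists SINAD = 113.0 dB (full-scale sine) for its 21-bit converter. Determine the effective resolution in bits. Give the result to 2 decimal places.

ENOB = (113.0 − 1.76)/6.02 = 18.4784 bits.

18.48 bits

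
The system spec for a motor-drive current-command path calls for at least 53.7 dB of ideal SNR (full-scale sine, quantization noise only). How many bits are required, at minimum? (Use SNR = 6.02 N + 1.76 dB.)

N ≥ (53.7 − 1.76)/6.02 = 8.628 → N_min = 9.

9 bits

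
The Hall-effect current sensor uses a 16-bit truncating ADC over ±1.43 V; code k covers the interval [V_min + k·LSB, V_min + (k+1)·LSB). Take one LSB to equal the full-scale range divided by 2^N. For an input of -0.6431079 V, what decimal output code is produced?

18031

The full-scale span is 1.43 − (-1.43) = 2.86 V. LSB = 2.86 V / 2^16 ≈ 43.64 µV.
V_in − V_min = -0.6431079 − (-1.43) = 0.7868921 V.
Divide by LSB: 0.7868921 × 65536/2.86 = 18031.3848.
Truncating gives code 18031.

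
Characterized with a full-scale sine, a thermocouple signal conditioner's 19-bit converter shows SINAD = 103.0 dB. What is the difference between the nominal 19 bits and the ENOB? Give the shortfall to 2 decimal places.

N_eff = (103.0 − 1.76)/6.02 = 16.8173 bits.
Shortfall = 19 − 16.8173 = 2.1827 bits.

2.18 bits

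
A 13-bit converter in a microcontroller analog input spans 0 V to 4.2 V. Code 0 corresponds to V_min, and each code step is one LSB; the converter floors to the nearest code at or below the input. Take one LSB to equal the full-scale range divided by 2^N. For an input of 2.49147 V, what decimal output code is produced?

Span = 4.2 V. LSB = 4.2 V / 2^13 ≈ 0.5127 mV.
code = ⌊(V_in − V_min)/LSB⌋ = ⌊(V_in − V_min) × 2^13 / range⌋
     = ⌊(2.49147 − (0)) × 8192 / 4.2⌋ = ⌊2.49147 × 8192/4.2⌋
     = ⌊4859.553⌋ = 4859.

4859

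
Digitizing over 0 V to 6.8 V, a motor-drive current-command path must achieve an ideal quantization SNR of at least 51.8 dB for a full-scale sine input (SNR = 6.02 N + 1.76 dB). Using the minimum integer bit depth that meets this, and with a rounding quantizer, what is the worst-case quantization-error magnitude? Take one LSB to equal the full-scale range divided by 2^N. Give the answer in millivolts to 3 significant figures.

Span = 6.8 V.
Required N = ⌈(51.8 − 1.76)/6.02⌉ = ⌈8.312⌉ = 9.
One LSB is 6.8 V / 512 = 13.281 mV.
Half an LSB is 6.64 mV.

6.64 mV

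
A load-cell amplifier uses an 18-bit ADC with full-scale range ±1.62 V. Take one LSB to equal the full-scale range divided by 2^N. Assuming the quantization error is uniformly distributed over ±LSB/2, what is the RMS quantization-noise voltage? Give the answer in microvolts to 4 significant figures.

Full-scale range = 1.62 V − (-1.62 V) = 3.24 V.
LSB = 3.24 V ÷ 2^18 = 3.24/262144 V = 12.3596 µV.
RMS of a uniform error over width LSB is LSB/√12 = 3.568 µV.

3.568 µV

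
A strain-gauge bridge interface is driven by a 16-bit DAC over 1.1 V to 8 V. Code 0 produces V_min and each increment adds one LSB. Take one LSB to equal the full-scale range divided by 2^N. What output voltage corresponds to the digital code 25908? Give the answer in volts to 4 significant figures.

The full-scale span is 8 − (1.1) = 6.9 V. LSB = 6.9 V / 2^16.
V_out = V_min + code × LSB = 1.1 V + 25908 × 6.9 V / 65536
      = 1.1 + 2.72774 = 3.82774 V.

3.828 V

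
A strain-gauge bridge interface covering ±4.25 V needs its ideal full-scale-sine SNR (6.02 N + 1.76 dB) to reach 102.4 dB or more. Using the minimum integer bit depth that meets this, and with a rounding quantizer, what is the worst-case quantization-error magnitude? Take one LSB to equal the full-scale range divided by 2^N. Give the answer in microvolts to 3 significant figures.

Full-scale range = 4.25 V − (-4.25 V) = 8.5 V.
6.02 N + 1.76 ≥ 102.4 gives N ≥ 16.718, so the minimum integer is 17.
LSB = 8.5 V ÷ 2^17 = 8.5/131072 V = 64.850 µV.
Max error for round-to-nearest is LSB/2 = 32.4 µV.

32.4 µV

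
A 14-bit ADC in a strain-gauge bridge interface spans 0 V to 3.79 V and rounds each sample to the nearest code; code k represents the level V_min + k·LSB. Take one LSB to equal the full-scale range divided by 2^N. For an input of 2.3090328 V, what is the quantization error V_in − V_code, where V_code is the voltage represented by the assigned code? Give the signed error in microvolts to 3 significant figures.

Full-scale range = 3.79 V. LSB = 3.79 V / 2^14 ≈ 231.3 µV.
(V_in − V_min)/LSB = (2.3090328 − (0)) × 16384/3.79 = 9981.8452 → nearest code k = 9982.
V_code = 0 + (9982/16384) × 3.79 = 2.3090686035 V.
Error = V_in − V_code = 2.3090328 − (2.3090686035) = −35.8 µV.

−35.8 µV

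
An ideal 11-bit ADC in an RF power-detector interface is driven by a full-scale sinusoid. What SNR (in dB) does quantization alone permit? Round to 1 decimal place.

68.0 dB

SNR = 6.02·11 + 1.76 = 67.98 dB.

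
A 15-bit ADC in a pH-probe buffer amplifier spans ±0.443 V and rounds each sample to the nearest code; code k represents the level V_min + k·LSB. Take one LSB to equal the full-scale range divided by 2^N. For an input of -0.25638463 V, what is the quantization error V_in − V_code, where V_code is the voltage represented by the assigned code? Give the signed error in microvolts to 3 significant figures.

−4.87 µV

Range = 0.443 − (-0.443) = 0.886 V. LSB = 0.886 V / 2^15 ≈ 27.04 µV.
Position in LSBs: (-0.25638463 − (-0.443)) × 32768/0.886 = 6901.8199; rounding gives k = 6902.
V_code = V_min + k × range/2^15 = -0.443 + 6902 × 0.886/32768 = -0.25637976074 V.
e = -0.25638463 − (-0.25637976074) = −4.87 µV.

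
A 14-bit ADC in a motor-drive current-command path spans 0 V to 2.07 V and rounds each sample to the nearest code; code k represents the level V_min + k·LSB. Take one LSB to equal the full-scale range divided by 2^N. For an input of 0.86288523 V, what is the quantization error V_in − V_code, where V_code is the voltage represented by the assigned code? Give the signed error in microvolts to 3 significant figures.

−35.9 µV

Span = 2.07 V. LSB = 2.07 V / 2^14 ≈ 126.3 µV.
(0.86288523 − (0)) / LSB = 0.86288523 × 16384/2.07 = 6829.7158. Nearest integer: k = 6830.
V_code = 0 + (6830/16384) × 2.07 = 0.86292114258 V.
e = 0.86288523 − (0.86292114258) = −35.9 µV.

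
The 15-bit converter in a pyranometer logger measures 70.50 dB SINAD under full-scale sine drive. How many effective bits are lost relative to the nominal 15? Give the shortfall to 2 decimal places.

3.58 bits

Effective bits = (70.50 − 1.76)/6.02 = 11.4186.
15 − 11.4186 = 3.58 bits below nominal.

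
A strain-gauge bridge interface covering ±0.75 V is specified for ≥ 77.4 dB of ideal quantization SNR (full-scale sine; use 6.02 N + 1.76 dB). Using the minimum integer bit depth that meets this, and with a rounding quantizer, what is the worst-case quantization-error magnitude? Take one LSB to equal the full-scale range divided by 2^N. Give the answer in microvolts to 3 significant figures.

Span: 0.75 V − (-0.75 V) = 1.5 V.
6.02 N + 1.76 ≥ 77.4 gives N ≥ 12.565, so the minimum integer is 13.
LSB = 1.5 V / 2^13 = 183.11 µV.
Half an LSB is 91.6 µV.

91.6 µV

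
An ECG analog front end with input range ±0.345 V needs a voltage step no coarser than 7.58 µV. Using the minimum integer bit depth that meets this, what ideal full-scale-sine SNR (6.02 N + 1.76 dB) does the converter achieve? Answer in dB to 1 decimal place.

Full-scale range = 0.345 V − (-0.345 V) = 0.69 V.
Levels needed ≥ 0.69/7.58 µV = 91030. 2^17 = 131072 suffices, so N_min = 17.
SNR = 6.02 × 17 + 1.76 = 104.10 dB.

104.1 dB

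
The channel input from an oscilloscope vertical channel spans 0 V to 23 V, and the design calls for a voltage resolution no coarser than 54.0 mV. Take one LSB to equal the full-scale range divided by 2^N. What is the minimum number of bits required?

9 bits

Range is 23 V.
Required number of levels: 23/54.0 mV = 425.93; smallest N with 2^N ≥ that is 9.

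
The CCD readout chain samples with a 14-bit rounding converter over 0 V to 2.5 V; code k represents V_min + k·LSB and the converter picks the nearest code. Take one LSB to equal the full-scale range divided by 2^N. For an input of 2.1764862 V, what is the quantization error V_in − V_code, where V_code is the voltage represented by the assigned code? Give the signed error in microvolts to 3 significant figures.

−27.5 µV

Full-scale range = 2.5 V. LSB = 2.5 V / 2^14 ≈ 152.6 µV.
(V_in − V_min)/LSB = (2.1764862 − (0)) × 16384/2.5 = 14263.8200 → nearest code k = 14264.
Reconstructed level: 0 + 14264 × 2.5/16384 V = 2.1765136719 V.
e = 2.1764862 − (2.1765136719) = −27.5 µV.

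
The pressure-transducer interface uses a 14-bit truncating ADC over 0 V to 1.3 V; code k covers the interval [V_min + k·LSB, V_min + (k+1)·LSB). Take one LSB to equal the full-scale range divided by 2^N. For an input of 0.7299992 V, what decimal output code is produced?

Span = 1.3 V. LSB = 1.3 V / 2^14 ≈ 79.35 µV.
code = ⌊(V_in − V_min)/LSB⌋ = ⌊(V_in − V_min) × 2^14 / range⌋
     = ⌊(0.7299992 − (0)) × 16384 / 1.3⌋ = ⌊0.7299992 × 16384/1.3⌋
     = ⌊9200.236⌋ = 9200.

9200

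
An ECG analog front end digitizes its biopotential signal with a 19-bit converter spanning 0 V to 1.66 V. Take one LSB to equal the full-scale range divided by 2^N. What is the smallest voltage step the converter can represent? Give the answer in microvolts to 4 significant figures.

3.166 µV

Range is 1.66 V.
2^19 = 524288 levels.
Step size = 1.66/524288 V = 3.166 µV.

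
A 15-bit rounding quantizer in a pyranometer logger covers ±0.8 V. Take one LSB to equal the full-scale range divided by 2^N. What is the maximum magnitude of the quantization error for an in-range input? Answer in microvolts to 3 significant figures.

24.4 µV

Full-scale range = 0.8 V − (-0.8 V) = 1.6 V.
One LSB is 1.6 V / 32768 = 48.828 µV.
Worst-case error for round-to-nearest is half an LSB: 24.4 µV.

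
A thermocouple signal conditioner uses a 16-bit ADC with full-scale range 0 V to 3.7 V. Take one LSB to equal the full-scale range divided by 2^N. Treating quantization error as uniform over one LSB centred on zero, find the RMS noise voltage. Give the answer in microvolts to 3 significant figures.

Full-scale range = 3.7 V.
LSB = 3.7 V ÷ 2^16 = 3.7/65536 V = 56.458 µV.
σ_q = LSB/√12 = 56.458 µV/3.4641 = 16.3 µV.

16.3 µV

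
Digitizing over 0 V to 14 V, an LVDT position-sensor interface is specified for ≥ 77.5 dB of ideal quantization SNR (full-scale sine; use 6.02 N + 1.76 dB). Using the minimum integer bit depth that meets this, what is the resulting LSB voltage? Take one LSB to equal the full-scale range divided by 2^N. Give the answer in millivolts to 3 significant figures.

1.71 mV

Range is 14 V.
N ≥ (77.5 − 1.76)/6.02 = 12.581 → N_min = 13.
LSB = 14 V ÷ 2^13 = 14/8192 V = 1.71 mV.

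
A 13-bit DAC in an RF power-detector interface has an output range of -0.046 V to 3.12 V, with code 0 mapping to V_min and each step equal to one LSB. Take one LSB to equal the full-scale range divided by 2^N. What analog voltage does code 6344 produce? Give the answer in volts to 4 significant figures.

Full-scale range = 3.12 V − (-0.046 V) = 3.166 V. LSB = 3.166 V / 2^13.
Output = V_min + (6344/8192) × range = -0.046 + 0.774414 × 3.166 V
      = -0.046 V + 2.45179 V = 2.40579 V.

2.406 V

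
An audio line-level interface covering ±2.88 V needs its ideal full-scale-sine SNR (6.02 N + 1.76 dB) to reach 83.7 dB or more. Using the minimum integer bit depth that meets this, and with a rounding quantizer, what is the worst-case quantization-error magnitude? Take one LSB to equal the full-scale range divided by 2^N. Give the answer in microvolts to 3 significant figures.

176 µV

Range = 2.88 − (-2.88) = 5.76 V.
Solving 6.02 N ≥ 83.7 − 1.76: N ≥ 13.611. Round up → N = 14.
LSB = 5.76 V ÷ 2^14 = 5.76/16384 V = 351.56 µV.
|e|_max = LSB/2 = 176 µV.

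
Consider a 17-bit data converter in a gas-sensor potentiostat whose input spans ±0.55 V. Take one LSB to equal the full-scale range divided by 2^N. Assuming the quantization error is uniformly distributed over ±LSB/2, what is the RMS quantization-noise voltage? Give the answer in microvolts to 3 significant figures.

2.42 µV

Full-scale range = 0.55 V − (-0.55 V) = 1.1 V.
LSB = 1.1 V / 2^17 = 8.3923 µV.
V_rms = LSB/√12 = 8.3923 µV / √12 = 2.42 µV.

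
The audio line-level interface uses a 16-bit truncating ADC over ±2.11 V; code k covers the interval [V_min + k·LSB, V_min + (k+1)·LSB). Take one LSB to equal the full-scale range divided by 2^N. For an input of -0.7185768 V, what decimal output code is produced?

The full-scale span is 2.11 − (-2.11) = 4.22 V. LSB = 4.22 V / 2^16 ≈ 64.39 µV.
V_in − V_min = -0.7185768 − (-2.11) = 1.3914232 V.
Divide by LSB: 1.3914232 × 65536/4.22 = 21608.6045.
Truncating gives code 21608.

21608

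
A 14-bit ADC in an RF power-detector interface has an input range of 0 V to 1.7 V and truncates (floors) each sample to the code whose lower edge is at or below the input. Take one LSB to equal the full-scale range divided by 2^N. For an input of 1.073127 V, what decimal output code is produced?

V_FS = 1.7 V. LSB = 1.7 V / 2^14 ≈ 103.8 µV.
(V_in − V_min) × 2^14/range = (1.073127 − (0)) × 16384/1.7 = 10342.419.
Floor → code = 10342.

10342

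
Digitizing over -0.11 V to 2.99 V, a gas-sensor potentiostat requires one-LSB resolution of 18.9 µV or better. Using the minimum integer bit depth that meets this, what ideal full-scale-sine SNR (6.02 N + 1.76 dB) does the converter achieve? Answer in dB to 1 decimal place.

Full-scale range = 2.99 V − (-0.11 V) = 3.1 V.
3.1 V / 18.9 µV = 164000. Since 2^17 = 131072 and 2^18 = 262144, N = 18.
SNR = 6.02 × 18 + 1.76 = 110.12 dB.

110.1 dB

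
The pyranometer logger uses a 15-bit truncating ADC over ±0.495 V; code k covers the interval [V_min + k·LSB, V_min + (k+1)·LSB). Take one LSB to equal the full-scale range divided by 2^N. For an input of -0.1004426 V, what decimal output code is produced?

13059

The full-scale span is 0.495 − (-0.495) = 0.99 V. LSB = 0.99 V / 2^15 ≈ 30.21 µV.
V_in − V_min = -0.1004426 − (-0.495) = 0.3945574 V.
Divide by LSB: 0.3945574 × 32768/0.99 = 13059.4514.
Truncating gives code 13059.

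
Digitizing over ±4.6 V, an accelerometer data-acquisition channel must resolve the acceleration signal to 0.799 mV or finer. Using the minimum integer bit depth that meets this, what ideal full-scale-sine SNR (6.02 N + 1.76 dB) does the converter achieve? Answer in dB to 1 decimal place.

86.0 dB

The full-scale span is 4.6 − (-4.6) = 9.2 V.
Need 2^N ≥ 9.2 V / 0.799 mV = 11510 → N_min = 14.
SNR = 6.02 × 14 + 1.76 = 86.04 dB.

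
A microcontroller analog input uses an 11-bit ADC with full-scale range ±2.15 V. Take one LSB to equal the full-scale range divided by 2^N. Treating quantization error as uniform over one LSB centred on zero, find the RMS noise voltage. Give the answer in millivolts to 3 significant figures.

Range = 2.15 − (-2.15) = 4.3 V.
Step size = 4.3/2048 V = 2.0996 mV.
V_rms = LSB/√12 = 2.0996 mV / √12 = 0.606 mV.

0.606 mV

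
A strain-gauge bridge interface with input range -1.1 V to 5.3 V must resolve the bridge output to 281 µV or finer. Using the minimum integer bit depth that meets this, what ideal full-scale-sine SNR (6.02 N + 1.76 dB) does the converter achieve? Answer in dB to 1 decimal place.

92.1 dB

Full-scale range = 5.3 V − (-1.1 V) = 6.4 V.
Need 2^N ≥ 6.4 V / 281 µV = 22780 → N_min = 15.
Ideal SNR at N = 15: 6.02·15 + 1.76 = 92.1 dB.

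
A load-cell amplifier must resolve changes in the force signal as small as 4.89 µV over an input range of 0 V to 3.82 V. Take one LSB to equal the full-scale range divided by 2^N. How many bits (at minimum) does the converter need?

Span = 3.82 V.
Levels needed ≥ 3.82/4.89 µV = 781200. 2^20 = 1048576 suffices, so N_min = 20.

20 bits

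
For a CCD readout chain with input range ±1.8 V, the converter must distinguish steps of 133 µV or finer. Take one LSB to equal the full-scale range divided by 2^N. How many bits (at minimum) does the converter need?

15 bits

Span: 1.8 V − (-1.8 V) = 3.6 V.
Levels needed ≥ 3.6/133 µV = 27070. 2^15 = 32768 suffices, so N_min = 15.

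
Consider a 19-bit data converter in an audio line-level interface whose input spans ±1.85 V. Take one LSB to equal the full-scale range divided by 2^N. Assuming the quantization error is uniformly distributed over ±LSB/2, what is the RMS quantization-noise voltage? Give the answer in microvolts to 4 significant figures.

2.037 µV

Full-scale range = 1.85 V − (-1.85 V) = 3.7 V.
Step size = 3.7/524288 V = 7.05719 µV.
RMS of a uniform error over width LSB is LSB/√12 = 2.037 µV.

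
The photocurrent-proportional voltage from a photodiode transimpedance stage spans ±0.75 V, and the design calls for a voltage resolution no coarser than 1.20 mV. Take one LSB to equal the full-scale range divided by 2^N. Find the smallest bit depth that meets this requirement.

11 bits

Range = 0.75 − (-0.75) = 1.5 V.
Required number of levels: 1.5/1.20 mV = 1250.0; smallest N with 2^N ≥ that is 11.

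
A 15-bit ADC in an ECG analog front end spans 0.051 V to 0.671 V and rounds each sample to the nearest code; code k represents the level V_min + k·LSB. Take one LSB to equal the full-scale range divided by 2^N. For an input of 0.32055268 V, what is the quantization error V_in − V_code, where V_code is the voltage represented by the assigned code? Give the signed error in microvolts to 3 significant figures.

+5.56 µV

Span: 0.671 V − (0.051 V) = 0.62 V. LSB = 0.62 V / 2^15 ≈ 18.92 µV.
(0.32055268 − (0.051)) / LSB = 0.26955268 × 32768/0.62 = 14246.2939. Nearest integer: k = 14246.
V_code = V_min + k × range/2^15 = 0.051 + 14246 × 0.62/32768 = 0.32054711914 V.
V_in − V_code = 0.32055268 − (0.32054711914) = +5.56 µV.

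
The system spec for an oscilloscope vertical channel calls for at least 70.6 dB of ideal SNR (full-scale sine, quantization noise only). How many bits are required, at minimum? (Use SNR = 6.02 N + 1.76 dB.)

12 bits

Solving 6.02 N ≥ 70.6 − 1.76: N ≥ 11.435. Round up → N = 12.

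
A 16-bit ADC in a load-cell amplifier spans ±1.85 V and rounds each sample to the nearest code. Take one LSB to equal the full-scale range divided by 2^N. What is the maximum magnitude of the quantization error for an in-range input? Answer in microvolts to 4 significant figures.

28.23 µV

Span: 1.85 V − (-1.85 V) = 3.7 V.
LSB = 3.7 V / 2^16 = 56.4575 µV.
A rounding quantizer has |error| ≤ LSB/2 = 28.23 µV.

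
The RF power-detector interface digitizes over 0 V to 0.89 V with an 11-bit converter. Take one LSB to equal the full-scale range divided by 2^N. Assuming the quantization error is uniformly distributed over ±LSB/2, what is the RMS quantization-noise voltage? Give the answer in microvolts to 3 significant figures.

V_FS = 0.89 V.
One LSB is 0.89 V / 2048 = 434.57 µV.
RMS of a uniform error over width LSB is LSB/√12 = 125 µV.

125 µV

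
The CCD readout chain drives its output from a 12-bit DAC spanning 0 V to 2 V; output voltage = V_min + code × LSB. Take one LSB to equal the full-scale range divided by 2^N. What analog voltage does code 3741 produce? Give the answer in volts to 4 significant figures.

Range is 2 V. LSB = 2 V / 2^12.
V_out = 0 + 3741 × (2/4096) V
      = 0 V + 1.82666 V = 1.82666 V.

1.827 V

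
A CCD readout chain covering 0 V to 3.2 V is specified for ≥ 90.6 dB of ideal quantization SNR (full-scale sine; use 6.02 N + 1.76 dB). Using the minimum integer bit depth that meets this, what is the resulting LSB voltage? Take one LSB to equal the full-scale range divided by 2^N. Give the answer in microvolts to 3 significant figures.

97.7 µV

Span = 3.2 V.
N ≥ (90.6 − 1.76)/6.02 = 14.757 → N_min = 15.
LSB = 3.2 V / 2^15 = 97.7 µV.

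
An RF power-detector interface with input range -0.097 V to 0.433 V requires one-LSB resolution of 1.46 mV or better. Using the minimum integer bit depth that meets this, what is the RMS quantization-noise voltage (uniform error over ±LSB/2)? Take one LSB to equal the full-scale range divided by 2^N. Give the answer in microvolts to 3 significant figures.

299 µV

Range = 0.433 − (-0.097) = 0.53 V.
Levels needed ≥ 0.53/1.46 mV = 363.0. 2^9 = 512 suffices, so N_min = 9.
LSB = 0.53 V / 2^9 = 1.0352 mV.
RMS noise = LSB/√12 = 299 µV.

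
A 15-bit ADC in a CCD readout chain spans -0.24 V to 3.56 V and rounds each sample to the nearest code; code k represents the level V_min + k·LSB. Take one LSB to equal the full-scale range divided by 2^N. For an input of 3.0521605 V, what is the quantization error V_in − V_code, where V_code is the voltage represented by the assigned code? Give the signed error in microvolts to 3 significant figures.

−20.9 µV

Span: 3.56 V − (-0.24 V) = 3.8 V. LSB = 3.8 V / 2^15 ≈ 116.0 µV.
Position in LSBs: (3.0521605 − (-0.24)) × 32768/3.8 = 28388.8198; rounding gives k = 28389.
Reconstructed level: -0.24 + 28389 × 3.8/32768 V = 3.0521813965 V.
Error = V_in − V_code = 3.0521605 − (3.0521813965) = −20.9 µV.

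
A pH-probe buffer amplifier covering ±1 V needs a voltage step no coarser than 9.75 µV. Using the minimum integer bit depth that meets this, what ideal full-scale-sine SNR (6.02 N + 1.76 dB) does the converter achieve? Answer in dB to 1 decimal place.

110.1 dB

Range = 1 − (-1) = 2 V.
Levels needed ≥ 2/9.75 µV = 205100. 2^18 = 262144 suffices, so N_min = 18.
Ideal SNR at N = 18: 6.02·18 + 1.76 = 110.1 dB.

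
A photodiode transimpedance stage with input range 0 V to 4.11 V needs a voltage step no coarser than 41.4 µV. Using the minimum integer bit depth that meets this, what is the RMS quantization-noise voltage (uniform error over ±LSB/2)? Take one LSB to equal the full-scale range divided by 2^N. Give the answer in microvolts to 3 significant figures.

Range is 4.11 V.
Levels needed ≥ 4.11/41.4 µV = 99280. 2^17 = 131072 suffices, so N_min = 17.
Step size = 4.11/131072 V = 31.357 µV.
σ_q = LSB/√12 = 31.357 µV/3.4641 = 9.05 µV.

9.05 µV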